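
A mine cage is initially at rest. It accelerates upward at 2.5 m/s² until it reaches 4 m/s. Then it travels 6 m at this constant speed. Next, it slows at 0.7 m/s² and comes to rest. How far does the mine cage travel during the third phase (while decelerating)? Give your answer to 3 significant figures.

11.4 m

Phase 1 (accelerating): v₀ = 0 m/s, a = 2.5 m/s².
v = v₀ + at → t = (4 − 0) / 2.5 = 1.60 s
v² = v₀² + 2aΔx → Δx = (4² − 0²)/(2·2.5) = 3.20 m

Phase 2 (constant speed): v₀ = 4.00 m/s, a = 0 m/s².
Constant speed: t = d/v = 6/4.00 = 1.50 s

Phase 3 (decelerating): v₀ = 4.00 m/s, a = -0.7 m/s².
v = v₀ + at → t = (0 − 4.00) / -0.7 = 5.71 s
v² = v₀² + 2aΔx → Δx = (0² − 4.00²)/(2·-0.7) = 11.4 m
Distance in phase 3 = 11.4 m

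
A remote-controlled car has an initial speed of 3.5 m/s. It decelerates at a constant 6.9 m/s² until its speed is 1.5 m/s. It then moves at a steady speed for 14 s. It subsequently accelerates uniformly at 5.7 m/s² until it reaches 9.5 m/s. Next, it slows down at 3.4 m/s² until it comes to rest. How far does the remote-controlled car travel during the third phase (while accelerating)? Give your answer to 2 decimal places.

Phase 1 (decelerating): v₀ = 3.50 m/s, a = -6.9 m/s².
v = v₀ + at → t = (1.5 − 3.50) / -6.9 = 0.290 s
v² = v₀² + 2aΔx → Δx = (1.5² − 3.50²)/(2·-6.9) = 0.725 m

Phase 2 (constant speed): v₀ = 1.50 m/s, a = 0 m/s².
v = v₀ + at = 1.50 + (0)(14) = 1.50 m/s
Δx = v₀t + ½at² = 1.50·14 + 0.5·0·14² = 21.0 m

Phase 3 (accelerating): v₀ = 1.50 m/s, a = 5.7 m/s².
v = v₀ + at → t = (9.5 − 1.50) / 5.7 = 1.40 s
v² = v₀² + 2aΔx → Δx = (9.5² − 1.50²)/(2·5.7) = 7.72 m
Distance in phase 3 = 7.72 m

7.72 m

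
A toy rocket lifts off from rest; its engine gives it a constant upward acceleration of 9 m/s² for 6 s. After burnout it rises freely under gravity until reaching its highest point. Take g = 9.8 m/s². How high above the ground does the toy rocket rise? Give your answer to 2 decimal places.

310.78 m

Phase 1 (powered ascent): v₀ = 0 m/s, a = 9 m/s².
v = v₀ + at = 0 + (9)(6) = 54.0 m/s
Δx = v₀t + ½at² = 0·6 + 0.5·9·6² = 162 m

Phase 2 (coasting upward): v₀ = 54.0 m/s, a = -9.8 m/s².
v = v₀ + at → t = (0 − 54.0) / -9.8 = 5.51 s
v² = v₀² + 2aΔx → Δx = (0² − 54.0²)/(2·-9.8) = 149 m
Maximum height = 162 + 149 = 311 m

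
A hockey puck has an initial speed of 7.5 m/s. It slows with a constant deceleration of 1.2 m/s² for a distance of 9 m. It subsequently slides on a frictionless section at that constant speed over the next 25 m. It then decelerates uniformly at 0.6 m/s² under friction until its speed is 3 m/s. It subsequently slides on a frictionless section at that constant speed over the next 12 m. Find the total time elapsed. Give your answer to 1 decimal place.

14.4 s

Phase 1 (decelerating): v₀ = 7.50 m/s, a = -1.2 m/s².
v² = v₀² + 2aΔx = 7.50² + 2·-1.2·9 = 34.7 → v = 5.89 m/s
t = (v − v₀)/a = (5.89 − 7.50)/-1.2 = 1.34 s

Phase 2 (constant speed): v₀ = 5.89 m/s, a = 0 m/s².
Constant speed: t = d/v = 25/5.89 = 4.25 s

Phase 3 (decelerating): v₀ = 5.89 m/s, a = -0.6 m/s².
v = v₀ + at → t = (3 − 5.89) / -0.6 = 4.81 s
v² = v₀² + 2aΔx → Δx = (3² − 5.89²)/(2·-0.6) = 21.4 m

Phase 4 (constant speed): v₀ = 3.00 m/s, a = 0 m/s².
Constant speed: t = d/v = 12/3.00 = 4.00 s
Total time = 1.34 + 4.25 + 4.81 + 4.00 = 14.4 s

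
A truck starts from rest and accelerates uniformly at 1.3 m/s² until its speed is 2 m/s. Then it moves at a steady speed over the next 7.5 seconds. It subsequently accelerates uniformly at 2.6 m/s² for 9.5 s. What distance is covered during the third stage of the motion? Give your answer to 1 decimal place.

Phase 1 (accelerating): v₀ = 0 m/s, a = 1.3 m/s².
v = v₀ + at → t = (2 − 0) / 1.3 = 1.54 s
v² = v₀² + 2aΔx → Δx = (2² − 0²)/(2·1.3) = 1.54 m

Phase 2 (constant speed): v₀ = 2.00 m/s, a = 0 m/s².
v = v₀ + at = 2.00 + (0)(7.5) = 2.00 m/s
Δx = v₀t + ½at² = 2.00·7.5 + 0.5·0·7.5² = 15.0 m

Phase 3 (accelerating): v₀ = 2.00 m/s, a = 2.6 m/s².
v = v₀ + at = 2.00 + (2.6)(9.5) = 26.7 m/s
Δx = v₀t + ½at² = 2.00·9.5 + 0.5·2.6·9.5² = 136 m
Distance in phase 3 = 136 m

136.3 m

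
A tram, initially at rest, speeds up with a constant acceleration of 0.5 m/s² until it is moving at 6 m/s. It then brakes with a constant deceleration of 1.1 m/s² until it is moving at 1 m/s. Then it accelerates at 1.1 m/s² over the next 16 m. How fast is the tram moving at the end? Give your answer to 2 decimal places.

6.02 m/s

Phase 1 (accelerating): v₀ = 0 m/s, a = 0.5 m/s².
v = v₀ + at → t = (6 − 0) / 0.5 = 12.0 s
v² = v₀² + 2aΔx → Δx = (6² − 0²)/(2·0.5) = 36.0 m

Phase 2 (decelerating): v₀ = 6.00 m/s, a = -1.1 m/s².
v = v₀ + at → t = (1 − 6.00) / -1.1 = 4.55 s
v² = v₀² + 2aΔx → Δx = (1² − 6.00²)/(2·-1.1) = 15.9 m

Phase 3 (accelerating): v₀ = 1.00 m/s, a = 1.1 m/s².
v² = v₀² + 2aΔx = 1.00² + 2·1.1·16 = 36.2 → v = 6.02 m/s
t = (v − v₀)/a = (6.02 − 1.00)/1.1 = 4.56 s
Final speed = 6.02 m/s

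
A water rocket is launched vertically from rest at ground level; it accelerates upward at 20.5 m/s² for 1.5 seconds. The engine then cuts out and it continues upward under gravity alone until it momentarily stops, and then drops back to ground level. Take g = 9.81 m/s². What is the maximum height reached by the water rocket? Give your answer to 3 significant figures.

71.3 m

Phase 1 (powered ascent): v₀ = 0 m/s, a = 20.5 m/s².
v = v₀ + at = 0 + (20.5)(1.5) = 30.8 m/s
Δx = v₀t + ½at² = 0·1.5 + 0.5·20.5·1.5² = 23.1 m

Phase 2 (coasting upward): v₀ = 30.8 m/s, a = -9.81 m/s².
v = v₀ + at → t = (0 − 30.8) / -9.81 = 3.13 s
v² = v₀² + 2aΔx → Δx = (0² − 30.8²)/(2·-9.81) = 48.2 m
Maximum height = 23.1 + 48.2 = 71.3 m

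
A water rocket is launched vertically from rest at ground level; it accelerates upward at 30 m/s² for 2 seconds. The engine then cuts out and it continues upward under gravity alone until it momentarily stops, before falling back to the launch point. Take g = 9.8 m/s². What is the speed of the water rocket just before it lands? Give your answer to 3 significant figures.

Phase 1 (powered ascent): v₀ = 0 m/s, a = 30 m/s².
v = v₀ + at = 0 + (30)(2) = 60.0 m/s
Δx = v₀t + ½at² = 0·2 + 0.5·30·2² = 60.0 m

Phase 2 (coasting upward): v₀ = 60.0 m/s, a = -9.8 m/s².
v = v₀ + at → t = (0 − 60.0) / -9.8 = 6.12 s
v² = v₀² + 2aΔx → Δx = (0² − 60.0²)/(2·-9.8) = 184 m

Phase 3 (free fall): v₀ = 0 m/s, a = -9.8 m/s².
Falls 244 m from rest: t = √(2·244/9.8) = 7.05 s; v = g·t = 69.1 m/s.
Impact speed = 69.1 m/s

69.1 m/s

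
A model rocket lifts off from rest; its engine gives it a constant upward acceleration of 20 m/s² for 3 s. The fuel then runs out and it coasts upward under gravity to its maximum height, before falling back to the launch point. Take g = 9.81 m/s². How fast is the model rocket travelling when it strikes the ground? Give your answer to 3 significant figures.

73.3 m/s

Phase 1 (powered ascent): v₀ = 0 m/s, a = 20 m/s².
v = v₀ + at = 0 + (20)(3) = 60.0 m/s
Δx = v₀t + ½at² = 0·3 + 0.5·20·3² = 90.0 m

Phase 2 (coasting upward): v₀ = 60.0 m/s, a = -9.81 m/s².
v = v₀ + at → t = (0 − 60.0) / -9.81 = 6.12 s
v² = v₀² + 2aΔx → Δx = (0² − 60.0²)/(2·-9.81) = 183 m

Phase 3 (free fall): v₀ = 0 m/s, a = -9.81 m/s².
Falls 273 m from rest: t = √(2·273/9.81) = 7.47 s; v = g·t = 73.3 m/s.
Impact speed = 73.3 m/s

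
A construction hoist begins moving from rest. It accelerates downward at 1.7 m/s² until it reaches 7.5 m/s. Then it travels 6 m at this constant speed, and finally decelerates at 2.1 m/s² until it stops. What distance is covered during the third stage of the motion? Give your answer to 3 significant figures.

13.4 m

Phase 1 (accelerating): v₀ = 0 m/s, a = 1.7 m/s².
v = v₀ + at → t = (7.5 − 0) / 1.7 = 4.41 s
v² = v₀² + 2aΔx → Δx = (7.5² − 0²)/(2·1.7) = 16.5 m

Phase 2 (constant speed): v₀ = 7.50 m/s, a = 0 m/s².
Constant speed: t = d/v = 6/7.50 = 0.800 s

Phase 3 (decelerating): v₀ = 7.50 m/s, a = -2.1 m/s².
v = v₀ + at → t = (0 − 7.50) / -2.1 = 3.57 s
v² = v₀² + 2aΔx → Δx = (0² − 7.50²)/(2·-2.1) = 13.4 m
Distance in phase 3 = 13.4 m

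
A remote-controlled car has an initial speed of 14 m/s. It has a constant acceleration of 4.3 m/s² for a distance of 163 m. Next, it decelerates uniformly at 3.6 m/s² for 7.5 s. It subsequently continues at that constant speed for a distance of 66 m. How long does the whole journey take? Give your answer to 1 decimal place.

Phase 1 (accelerating): v₀ = 14.0 m/s, a = 4.3 m/s².
v² = v₀² + 2aΔx = 14.0² + 2·4.3·163 = 1600 → v = 40.0 m/s
t = (v − v₀)/a = (40.0 − 14.0)/4.3 = 6.04 s

Phase 2 (decelerating): v₀ = 40.0 m/s, a = -3.6 m/s².
v = v₀ + at = 40.0 + (-3.6)(7.5) = 13.0 m/s
Δx = v₀t + ½at² = 40.0·7.5 + 0.5·-3.6·7.5² = 199 m

Phase 3 (constant speed): v₀ = 13.0 m/s, a = 0 m/s².
Constant speed: t = d/v = 66/13.0 = 5.09 s
Total time = 6.04 + 7.50 + 5.09 = 18.6 s

18.6 s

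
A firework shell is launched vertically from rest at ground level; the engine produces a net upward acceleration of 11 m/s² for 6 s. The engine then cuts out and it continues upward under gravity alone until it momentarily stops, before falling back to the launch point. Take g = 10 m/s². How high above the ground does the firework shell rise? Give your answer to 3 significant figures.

Phase 1 (powered ascent): v₀ = 0 m/s, a = 11 m/s².
v = v₀ + at = 0 + (11)(6) = 66.0 m/s
Δx = v₀t + ½at² = 0·6 + 0.5·11·6² = 198 m

Phase 2 (coasting upward): v₀ = 66.0 m/s, a = -10 m/s².
v = v₀ + at → t = (0 − 66.0) / -10 = 6.60 s
v² = v₀² + 2aΔx → Δx = (0² − 66.0²)/(2·-10) = 218 m
Maximum height = 198 + 218 = 416 m

416 m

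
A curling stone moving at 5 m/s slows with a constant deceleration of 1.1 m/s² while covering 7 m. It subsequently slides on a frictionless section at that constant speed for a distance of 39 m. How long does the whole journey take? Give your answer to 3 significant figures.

14.3 s

Phase 1 (decelerating): v₀ = 5.00 m/s, a = -1.1 m/s².
v² = v₀² + 2aΔx = 5.00² + 2·-1.1·7 = 9.60 → v = 3.10 m/s
t = (v − v₀)/a = (3.10 − 5.00)/-1.1 = 1.73 s

Phase 2 (constant speed): v₀ = 3.10 m/s, a = 0 m/s².
Constant speed: t = d/v = 39/3.10 = 12.6 s
Total time = 1.73 + 12.6 = 14.3 s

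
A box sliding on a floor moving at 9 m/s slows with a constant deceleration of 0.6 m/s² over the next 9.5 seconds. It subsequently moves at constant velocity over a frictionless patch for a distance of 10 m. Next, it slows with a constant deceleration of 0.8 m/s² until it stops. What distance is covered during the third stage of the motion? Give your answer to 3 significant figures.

6.81 m

Phase 1 (decelerating): v₀ = 9.00 m/s, a = -0.6 m/s².
v = v₀ + at = 9.00 + (-0.6)(9.5) = 3.30 m/s
Δx = v₀t + ½at² = 9.00·9.5 + 0.5·-0.6·9.5² = 58.4 m

Phase 2 (constant speed): v₀ = 3.30 m/s, a = 0 m/s².
Constant speed: t = d/v = 10/3.30 = 3.03 s

Phase 3 (decelerating): v₀ = 3.30 m/s, a = -0.8 m/s².
v = v₀ + at → t = (0 − 3.30) / -0.8 = 4.12 s
v² = v₀² + 2aΔx → Δx = (0² − 3.30²)/(2·-0.8) = 6.81 m
Distance in phase 3 = 6.81 m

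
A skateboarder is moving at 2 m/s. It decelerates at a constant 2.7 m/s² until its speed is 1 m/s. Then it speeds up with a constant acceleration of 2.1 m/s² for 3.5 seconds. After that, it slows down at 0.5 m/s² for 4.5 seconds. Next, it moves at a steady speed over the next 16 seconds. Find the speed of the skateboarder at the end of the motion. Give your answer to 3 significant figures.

6.10 m/s

Phase 1 (decelerating): v₀ = 2.00 m/s, a = -2.7 m/s².
v = v₀ + at → t = (1 − 2.00) / -2.7 = 0.370 s
v² = v₀² + 2aΔx → Δx = (1² − 2.00²)/(2·-2.7) = 0.556 m

Phase 2 (accelerating): v₀ = 1.00 m/s, a = 2.1 m/s².
v = v₀ + at = 1.00 + (2.1)(3.5) = 8.35 m/s
Δx = v₀t + ½at² = 1.00·3.5 + 0.5·2.1·3.5² = 16.4 m

Phase 3 (decelerating): v₀ = 8.35 m/s, a = -0.5 m/s².
v = v₀ + at = 8.35 + (-0.5)(4.5) = 6.10 m/s
Δx = v₀t + ½at² = 8.35·4.5 + 0.5·-0.5·4.5² = 32.5 m

Phase 4 (constant speed): v₀ = 6.10 m/s, a = 0 m/s².
v = v₀ + at = 6.10 + (0)(16) = 6.10 m/s
Δx = v₀t + ½at² = 6.10·16 + 0.5·0·16² = 97.6 m
Final speed = 6.10 m/s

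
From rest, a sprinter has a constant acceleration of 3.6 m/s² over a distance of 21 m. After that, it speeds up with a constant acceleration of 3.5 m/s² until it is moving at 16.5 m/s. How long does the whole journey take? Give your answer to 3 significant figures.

4.62 s

Phase 1 (accelerating): v₀ = 0 m/s, a = 3.6 m/s².
v² = v₀² + 2aΔx = 0² + 2·3.6·21 = 151 → v = 12.3 m/s
t = (v − v₀)/a = (12.3 − 0)/3.6 = 3.42 s

Phase 2 (accelerating): v₀ = 12.3 m/s, a = 3.5 m/s².
v = v₀ + at → t = (16.5 − 12.3) / 3.5 = 1.20 s
v² = v₀² + 2aΔx → Δx = (16.5² − 12.3²)/(2·3.5) = 17.3 m
Total time = 3.42 + 1.20 = 4.62 s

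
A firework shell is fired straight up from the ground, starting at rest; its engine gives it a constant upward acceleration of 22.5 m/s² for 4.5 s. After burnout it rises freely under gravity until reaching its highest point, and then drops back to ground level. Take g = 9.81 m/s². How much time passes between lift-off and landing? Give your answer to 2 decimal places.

27.19 s

Phase 1 (powered ascent): v₀ = 0 m/s, a = 22.5 m/s².
v = v₀ + at = 0 + (22.5)(4.5) = 101 m/s
Δx = v₀t + ½at² = 0·4.5 + 0.5·22.5·4.5² = 228 m

Phase 2 (coasting upward): v₀ = 101 m/s, a = -9.81 m/s².
v = v₀ + at → t = (0 − 101) / -9.81 = 10.3 s
v² = v₀² + 2aΔx → Δx = (0² − 101²)/(2·-9.81) = 523 m

Phase 3 (free fall): v₀ = 0 m/s, a = -9.81 m/s².
Falls 750 m from rest: t = √(2·750/9.81) = 12.4 s; v = g·t = 121 m/s.
Total time = 4.50 + 10.3 + 12.4 = 27.2 s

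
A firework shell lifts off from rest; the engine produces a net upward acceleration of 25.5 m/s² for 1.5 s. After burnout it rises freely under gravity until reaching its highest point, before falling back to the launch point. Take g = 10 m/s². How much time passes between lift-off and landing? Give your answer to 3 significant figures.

9.84 s

Phase 1 (powered ascent): v₀ = 0 m/s, a = 25.5 m/s².
v = v₀ + at = 0 + (25.5)(1.5) = 38.2 m/s
Δx = v₀t + ½at² = 0·1.5 + 0.5·25.5·1.5² = 28.7 m

Phase 2 (coasting upward): v₀ = 38.2 m/s, a = -10 m/s².
v = v₀ + at → t = (0 − 38.2) / -10 = 3.83 s
v² = v₀² + 2aΔx → Δx = (0² − 38.2²)/(2·-10) = 73.2 m

Phase 3 (free fall): v₀ = 0 m/s, a = -10 m/s².
Falls 102 m from rest: t = √(2·102/10) = 4.51 s; v = g·t = 45.1 m/s.
Total time = 1.50 + 3.83 + 4.51 = 9.84 s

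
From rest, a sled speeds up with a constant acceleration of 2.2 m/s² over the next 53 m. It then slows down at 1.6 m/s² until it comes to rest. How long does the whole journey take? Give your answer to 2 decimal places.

16.49 s

Phase 1 (accelerating): v₀ = 0 m/s, a = 2.2 m/s².
v² = v₀² + 2aΔx = 0² + 2·2.2·53 = 233 → v = 15.3 m/s
t = (v − v₀)/a = (15.3 − 0)/2.2 = 6.94 s

Phase 2 (decelerating): v₀ = 15.3 m/s, a = -1.6 m/s².
v = v₀ + at → t = (0 − 15.3) / -1.6 = 9.54 s
v² = v₀² + 2aΔx → Δx = (0² − 15.3²)/(2·-1.6) = 72.9 m
Total time = 6.94 + 9.54 = 16.5 s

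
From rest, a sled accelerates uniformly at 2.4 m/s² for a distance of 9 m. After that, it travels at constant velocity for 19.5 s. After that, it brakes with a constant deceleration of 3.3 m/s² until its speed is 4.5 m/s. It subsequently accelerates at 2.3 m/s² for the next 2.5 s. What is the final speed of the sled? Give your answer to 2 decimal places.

10.25 m/s

Phase 1 (accelerating): v₀ = 0 m/s, a = 2.4 m/s².
v² = v₀² + 2aΔx = 0² + 2·2.4·9 = 43.2 → v = 6.57 m/s
t = (v − v₀)/a = (6.57 − 0)/2.4 = 2.74 s

Phase 2 (constant speed): v₀ = 6.57 m/s, a = 0 m/s².
v = v₀ + at = 6.57 + (0)(19.5) = 6.57 m/s
Δx = v₀t + ½at² = 6.57·19.5 + 0.5·0·19.5² = 128 m

Phase 3 (decelerating): v₀ = 6.57 m/s, a = -3.3 m/s².
v = v₀ + at → t = (4.5 − 6.57) / -3.3 = 0.628 s
v² = v₀² + 2aΔx → Δx = (4.5² − 6.57²)/(2·-3.3) = 3.48 m

Phase 4 (accelerating): v₀ = 4.50 m/s, a = 2.3 m/s².
v = v₀ + at = 4.50 + (2.3)(2.5) = 10.2 m/s
Δx = v₀t + ½at² = 4.50·2.5 + 0.5·2.3·2.5² = 18.4 m
Final speed = 10.2 m/s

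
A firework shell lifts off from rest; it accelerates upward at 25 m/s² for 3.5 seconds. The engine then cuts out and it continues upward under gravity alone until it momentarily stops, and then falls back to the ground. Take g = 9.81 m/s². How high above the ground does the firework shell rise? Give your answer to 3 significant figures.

Phase 1 (powered ascent): v₀ = 0 m/s, a = 25 m/s².
v = v₀ + at = 0 + (25)(3.5) = 87.5 m/s
Δx = v₀t + ½at² = 0·3.5 + 0.5·25·3.5² = 153 m

Phase 2 (coasting upward): v₀ = 87.5 m/s, a = -9.81 m/s².
v = v₀ + at → t = (0 − 87.5) / -9.81 = 8.92 s
v² = v₀² + 2aΔx → Δx = (0² − 87.5²)/(2·-9.81) = 390 m
Maximum height = 153 + 390 = 543 m

543 m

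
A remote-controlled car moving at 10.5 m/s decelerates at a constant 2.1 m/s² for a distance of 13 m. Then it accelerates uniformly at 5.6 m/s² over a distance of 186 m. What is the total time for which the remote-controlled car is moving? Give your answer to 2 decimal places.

8.37 s

Phase 1 (decelerating): v₀ = 10.5 m/s, a = -2.1 m/s².
v² = v₀² + 2aΔx = 10.5² + 2·-2.1·13 = 55.6 → v = 7.46 m/s
t = (v − v₀)/a = (7.46 − 10.5)/-2.1 = 1.45 s

Phase 2 (accelerating): v₀ = 7.46 m/s, a = 5.6 m/s².
v² = v₀² + 2aΔx = 7.46² + 2·5.6·186 = 2140 → v = 46.2 m/s
t = (v − v₀)/a = (46.2 − 7.46)/5.6 = 6.93 s
Total time = 1.45 + 6.93 = 8.37 s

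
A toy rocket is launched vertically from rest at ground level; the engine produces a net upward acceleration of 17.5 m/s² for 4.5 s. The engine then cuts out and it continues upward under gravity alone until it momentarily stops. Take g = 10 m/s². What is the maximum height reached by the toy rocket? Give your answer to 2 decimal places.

487.27 m

Phase 1 (powered ascent): v₀ = 0 m/s, a = 17.5 m/s².
v = v₀ + at = 0 + (17.5)(4.5) = 78.8 m/s
Δx = v₀t + ½at² = 0·4.5 + 0.5·17.5·4.5² = 177 m

Phase 2 (coasting upward): v₀ = 78.8 m/s, a = -10 m/s².
v = v₀ + at → t = (0 − 78.8) / -10 = 7.88 s
v² = v₀² + 2aΔx → Δx = (0² − 78.8²)/(2·-10) = 310 m
Maximum height = 177 + 310 = 487 m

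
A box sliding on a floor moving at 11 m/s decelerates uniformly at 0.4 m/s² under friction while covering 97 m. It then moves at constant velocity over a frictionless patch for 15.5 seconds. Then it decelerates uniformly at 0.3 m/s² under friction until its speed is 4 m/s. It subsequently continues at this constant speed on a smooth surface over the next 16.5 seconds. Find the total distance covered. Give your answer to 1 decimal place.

310.8 m

Phase 1 (decelerating): v₀ = 11.0 m/s, a = -0.4 m/s².
v² = v₀² + 2aΔx = 11.0² + 2·-0.4·97 = 43.4 → v = 6.59 m/s
t = (v − v₀)/a = (6.59 − 11.0)/-0.4 = 11.0 s

Phase 2 (constant speed): v₀ = 6.59 m/s, a = 0 m/s².
v = v₀ + at = 6.59 + (0)(15.5) = 6.59 m/s
Δx = v₀t + ½at² = 6.59·15.5 + 0.5·0·15.5² = 102 m

Phase 3 (decelerating): v₀ = 6.59 m/s, a = -0.3 m/s².
v = v₀ + at → t = (4 − 6.59) / -0.3 = 8.63 s
v² = v₀² + 2aΔx → Δx = (4² − 6.59²)/(2·-0.3) = 45.7 m

Phase 4 (constant speed): v₀ = 4.00 m/s, a = 0 m/s².
v = v₀ + at = 4.00 + (0)(16.5) = 4.00 m/s
Δx = v₀t + ½at² = 4.00·16.5 + 0.5·0·16.5² = 66.0 m
Total distance = 97.0 + 102 + 45.7 + 66.0 = 311 m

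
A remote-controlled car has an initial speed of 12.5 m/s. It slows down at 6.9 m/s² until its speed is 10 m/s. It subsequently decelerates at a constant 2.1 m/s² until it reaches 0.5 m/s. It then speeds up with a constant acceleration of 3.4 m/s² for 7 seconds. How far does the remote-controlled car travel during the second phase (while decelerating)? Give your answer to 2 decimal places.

23.75 m

Phase 1 (decelerating): v₀ = 12.5 m/s, a = -6.9 m/s².
v = v₀ + at → t = (10 − 12.5) / -6.9 = 0.362 s
v² = v₀² + 2aΔx → Δx = (10² − 12.5²)/(2·-6.9) = 4.08 m

Phase 2 (decelerating): v₀ = 10.0 m/s, a = -2.1 m/s².
v = v₀ + at → t = (0.5 − 10.0) / -2.1 = 4.52 s
v² = v₀² + 2aΔx → Δx = (0.5² − 10.0²)/(2·-2.1) = 23.8 m
Distance in phase 2 = 23.8 m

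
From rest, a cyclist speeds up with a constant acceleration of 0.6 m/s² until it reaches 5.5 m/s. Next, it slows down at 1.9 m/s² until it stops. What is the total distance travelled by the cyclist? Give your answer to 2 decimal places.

Phase 1 (accelerating): v₀ = 0 m/s, a = 0.6 m/s².
v = v₀ + at → t = (5.5 − 0) / 0.6 = 9.17 s
v² = v₀² + 2aΔx → Δx = (5.5² − 0²)/(2·0.6) = 25.2 m

Phase 2 (decelerating): v₀ = 5.50 m/s, a = -1.9 m/s².
v = v₀ + at → t = (0 − 5.50) / -1.9 = 2.89 s
v² = v₀² + 2aΔx → Δx = (0² − 5.50²)/(2·-1.9) = 7.96 m
Total distance = 25.2 + 7.96 = 33.2 m

33.17 m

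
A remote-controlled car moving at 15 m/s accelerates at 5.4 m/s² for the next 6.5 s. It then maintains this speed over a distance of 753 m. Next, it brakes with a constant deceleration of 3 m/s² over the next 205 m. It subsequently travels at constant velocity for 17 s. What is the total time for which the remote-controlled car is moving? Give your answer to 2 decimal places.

43.30 s

Phase 1 (accelerating): v₀ = 15.0 m/s, a = 5.4 m/s².
v = v₀ + at = 15.0 + (5.4)(6.5) = 50.1 m/s
Δx = v₀t + ½at² = 15.0·6.5 + 0.5·5.4·6.5² = 212 m

Phase 2 (constant speed): v₀ = 50.1 m/s, a = 0 m/s².
Constant speed: t = d/v = 753/50.1 = 15.0 s

Phase 3 (decelerating): v₀ = 50.1 m/s, a = -3 m/s².
v² = v₀² + 2aΔx = 50.1² + 2·-3·205 = 1280 → v = 35.8 m/s
t = (v − v₀)/a = (35.8 − 50.1)/-3 = 4.77 s

Phase 4 (constant speed): v₀ = 35.8 m/s, a = 0 m/s².
v = v₀ + at = 35.8 + (0)(17) = 35.8 m/s
Δx = v₀t + ½at² = 35.8·17 + 0.5·0·17² = 608 m
Total time = 6.50 + 15.0 + 4.77 + 17.0 = 43.3 s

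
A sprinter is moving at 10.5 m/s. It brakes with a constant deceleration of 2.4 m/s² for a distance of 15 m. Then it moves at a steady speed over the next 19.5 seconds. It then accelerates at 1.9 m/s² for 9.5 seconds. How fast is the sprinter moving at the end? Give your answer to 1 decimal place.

24.2 m/s

Phase 1 (decelerating): v₀ = 10.5 m/s, a = -2.4 m/s².
v² = v₀² + 2aΔx = 10.5² + 2·-2.4·15 = 38.2 → v = 6.18 m/s
t = (v − v₀)/a = (6.18 − 10.5)/-2.4 = 1.80 s

Phase 2 (constant speed): v₀ = 6.18 m/s, a = 0 m/s².
v = v₀ + at = 6.18 + (0)(19.5) = 6.18 m/s
Δx = v₀t + ½at² = 6.18·19.5 + 0.5·0·19.5² = 121 m

Phase 3 (accelerating): v₀ = 6.18 m/s, a = 1.9 m/s².
v = v₀ + at = 6.18 + (1.9)(9.5) = 24.2 m/s
Δx = v₀t + ½at² = 6.18·9.5 + 0.5·1.9·9.5² = 144 m
Final speed = 24.2 m/s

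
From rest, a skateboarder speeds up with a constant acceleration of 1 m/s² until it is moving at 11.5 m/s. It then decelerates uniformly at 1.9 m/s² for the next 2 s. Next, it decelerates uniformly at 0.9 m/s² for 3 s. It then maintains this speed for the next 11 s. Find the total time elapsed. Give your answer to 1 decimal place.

27.5 s

Phase 1 (accelerating): v₀ = 0 m/s, a = 1 m/s².
v = v₀ + at → t = (11.5 − 0) / 1 = 11.5 s
v² = v₀² + 2aΔx → Δx = (11.5² − 0²)/(2·1) = 66.1 m

Phase 2 (decelerating): v₀ = 11.5 m/s, a = -1.9 m/s².
v = v₀ + at = 11.5 + (-1.9)(2) = 7.70 m/s
Δx = v₀t + ½at² = 11.5·2 + 0.5·-1.9·2² = 19.2 m

Phase 3 (decelerating): v₀ = 7.70 m/s, a = -0.9 m/s².
v = v₀ + at = 7.70 + (-0.9)(3) = 5.00 m/s
Δx = v₀t + ½at² = 7.70·3 + 0.5·-0.9·3² = 19.1 m

Phase 4 (constant speed): v₀ = 5.00 m/s, a = 0 m/s².
v = v₀ + at = 5.00 + (0)(11) = 5.00 m/s
Δx = v₀t + ½at² = 5.00·11 + 0.5·0·11² = 55.0 m
Total time = 11.5 + 2.00 + 3.00 + 11.0 = 27.5 s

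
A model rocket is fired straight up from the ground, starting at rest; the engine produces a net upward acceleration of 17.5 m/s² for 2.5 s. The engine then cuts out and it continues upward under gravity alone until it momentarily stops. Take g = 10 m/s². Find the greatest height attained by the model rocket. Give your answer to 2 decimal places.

150.39 m

Phase 1 (powered ascent): v₀ = 0 m/s, a = 17.5 m/s².
v = v₀ + at = 0 + (17.5)(2.5) = 43.8 m/s
Δx = v₀t + ½at² = 0·2.5 + 0.5·17.5·2.5² = 54.7 m

Phase 2 (coasting upward): v₀ = 43.8 m/s, a = -10 m/s².
v = v₀ + at → t = (0 − 43.8) / -10 = 4.38 s
v² = v₀² + 2aΔx → Δx = (0² − 43.8²)/(2·-10) = 95.7 m
Maximum height = 54.7 + 95.7 = 150 m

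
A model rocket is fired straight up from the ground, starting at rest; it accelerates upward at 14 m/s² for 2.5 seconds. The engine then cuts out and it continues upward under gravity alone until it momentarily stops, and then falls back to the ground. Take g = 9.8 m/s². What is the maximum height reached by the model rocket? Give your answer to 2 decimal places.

106.25 m

Phase 1 (powered ascent): v₀ = 0 m/s, a = 14 m/s².
v = v₀ + at = 0 + (14)(2.5) = 35.0 m/s
Δx = v₀t + ½at² = 0·2.5 + 0.5·14·2.5² = 43.8 m

Phase 2 (coasting upward): v₀ = 35.0 m/s, a = -9.8 m/s².
v = v₀ + at → t = (0 − 35.0) / -9.8 = 3.57 s
v² = v₀² + 2aΔx → Δx = (0² − 35.0²)/(2·-9.8) = 62.5 m
Maximum height = 43.8 + 62.5 = 106 m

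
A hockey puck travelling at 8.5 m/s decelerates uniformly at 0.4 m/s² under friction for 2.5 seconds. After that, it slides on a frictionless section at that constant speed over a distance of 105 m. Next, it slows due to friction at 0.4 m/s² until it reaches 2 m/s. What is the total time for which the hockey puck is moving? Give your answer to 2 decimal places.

30.25 s

Phase 1 (decelerating): v₀ = 8.50 m/s, a = -0.4 m/s².
v = v₀ + at = 8.50 + (-0.4)(2.5) = 7.50 m/s
Δx = v₀t + ½at² = 8.50·2.5 + 0.5·-0.4·2.5² = 20.0 m

Phase 2 (constant speed): v₀ = 7.50 m/s, a = 0 m/s².
Constant speed: t = d/v = 105/7.50 = 14.0 s

Phase 3 (decelerating): v₀ = 7.50 m/s, a = -0.4 m/s².
v = v₀ + at → t = (2 − 7.50) / -0.4 = 13.8 s
v² = v₀² + 2aΔx → Δx = (2² − 7.50²)/(2·-0.4) = 65.3 m
Total time = 2.50 + 14.0 + 13.8 = 30.2 s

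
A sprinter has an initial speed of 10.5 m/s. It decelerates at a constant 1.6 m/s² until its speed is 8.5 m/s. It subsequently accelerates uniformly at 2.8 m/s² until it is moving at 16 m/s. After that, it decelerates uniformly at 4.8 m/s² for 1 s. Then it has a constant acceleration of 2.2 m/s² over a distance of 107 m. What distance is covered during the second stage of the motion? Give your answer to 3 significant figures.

Phase 1 (decelerating): v₀ = 10.5 m/s, a = -1.6 m/s².
v = v₀ + at → t = (8.5 − 10.5) / -1.6 = 1.25 s
v² = v₀² + 2aΔx → Δx = (8.5² − 10.5²)/(2·-1.6) = 11.9 m

Phase 2 (accelerating): v₀ = 8.50 m/s, a = 2.8 m/s².
v = v₀ + at → t = (16 − 8.50) / 2.8 = 2.68 s
v² = v₀² + 2aΔx → Δx = (16² − 8.50²)/(2·2.8) = 32.8 m
Distance in phase 2 = 32.8 m

32.8 m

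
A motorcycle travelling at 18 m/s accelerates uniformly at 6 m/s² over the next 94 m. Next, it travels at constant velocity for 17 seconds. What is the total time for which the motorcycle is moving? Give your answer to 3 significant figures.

20.4 s

Phase 1 (accelerating): v₀ = 18.0 m/s, a = 6 m/s².
v² = v₀² + 2aΔx = 18.0² + 2·6·94 = 1450 → v = 38.1 m/s
t = (v − v₀)/a = (38.1 − 18.0)/6 = 3.35 s

Phase 2 (constant speed): v₀ = 38.1 m/s, a = 0 m/s².
v = v₀ + at = 38.1 + (0)(17) = 38.1 m/s
Δx = v₀t + ½at² = 38.1·17 + 0.5·0·17² = 648 m
Total time = 3.35 + 17.0 = 20.4 s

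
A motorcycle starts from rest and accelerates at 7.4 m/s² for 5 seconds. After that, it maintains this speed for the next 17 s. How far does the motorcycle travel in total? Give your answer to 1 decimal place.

Phase 1 (accelerating): v₀ = 0 m/s, a = 7.4 m/s².
v = v₀ + at = 0 + (7.4)(5) = 37.0 m/s
Δx = v₀t + ½at² = 0·5 + 0.5·7.4·5² = 92.5 m

Phase 2 (constant speed): v₀ = 37.0 m/s, a = 0 m/s².
v = v₀ + at = 37.0 + (0)(17) = 37.0 m/s
Δx = v₀t + ½at² = 37.0·17 + 0.5·0·17² = 629 m
Total distance = 92.5 + 629 = 722 m

721.5 m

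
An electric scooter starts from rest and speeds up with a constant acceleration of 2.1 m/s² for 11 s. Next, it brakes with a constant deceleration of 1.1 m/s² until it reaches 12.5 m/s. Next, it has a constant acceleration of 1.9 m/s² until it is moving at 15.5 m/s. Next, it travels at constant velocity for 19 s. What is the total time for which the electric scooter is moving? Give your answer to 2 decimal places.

41.22 s

Phase 1 (accelerating): v₀ = 0 m/s, a = 2.1 m/s².
v = v₀ + at = 0 + (2.1)(11) = 23.1 m/s
Δx = v₀t + ½at² = 0·11 + 0.5·2.1·11² = 127 m

Phase 2 (decelerating): v₀ = 23.1 m/s, a = -1.1 m/s².
v = v₀ + at → t = (12.5 − 23.1) / -1.1 = 9.64 s
v² = v₀² + 2aΔx → Δx = (12.5² − 23.1²)/(2·-1.1) = 172 m

Phase 3 (accelerating): v₀ = 12.5 m/s, a = 1.9 m/s².
v = v₀ + at → t = (15.5 − 12.5) / 1.9 = 1.58 s
v² = v₀² + 2aΔx → Δx = (15.5² − 12.5²)/(2·1.9) = 22.1 m

Phase 4 (constant speed): v₀ = 15.5 m/s, a = 0 m/s².
v = v₀ + at = 15.5 + (0)(19) = 15.5 m/s
Δx = v₀t + ½at² = 15.5·19 + 0.5·0·19² = 294 m
Total time = 11.0 + 9.64 + 1.58 + 19.0 = 41.2 s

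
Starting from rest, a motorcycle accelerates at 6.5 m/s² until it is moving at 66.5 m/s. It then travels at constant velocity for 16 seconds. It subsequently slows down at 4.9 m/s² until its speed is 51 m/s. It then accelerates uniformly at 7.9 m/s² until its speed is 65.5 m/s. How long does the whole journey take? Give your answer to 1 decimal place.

Phase 1 (accelerating): v₀ = 0 m/s, a = 6.5 m/s².
v = v₀ + at → t = (66.5 − 0) / 6.5 = 10.2 s
v² = v₀² + 2aΔx → Δx = (66.5² − 0²)/(2·6.5) = 340 m

Phase 2 (constant speed): v₀ = 66.5 m/s, a = 0 m/s².
v = v₀ + at = 66.5 + (0)(16) = 66.5 m/s
Δx = v₀t + ½at² = 66.5·16 + 0.5·0·16² = 1060 m

Phase 3 (decelerating): v₀ = 66.5 m/s, a = -4.9 m/s².
v = v₀ + at → t = (51 − 66.5) / -4.9 = 3.16 s
v² = v₀² + 2aΔx → Δx = (51² − 66.5²)/(2·-4.9) = 186 m

Phase 4 (accelerating): v₀ = 51.0 m/s, a = 7.9 m/s².
v = v₀ + at → t = (65.5 − 51.0) / 7.9 = 1.84 s
v² = v₀² + 2aΔx → Δx = (65.5² − 51.0²)/(2·7.9) = 107 m
Total time = 10.2 + 16.0 + 3.16 + 1.84 = 31.2 s

31.2 s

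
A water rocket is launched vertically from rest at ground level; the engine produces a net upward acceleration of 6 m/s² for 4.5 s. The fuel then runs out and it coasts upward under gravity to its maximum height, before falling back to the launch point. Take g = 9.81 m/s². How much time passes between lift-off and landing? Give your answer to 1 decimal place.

11.7 s

Phase 1 (powered ascent): v₀ = 0 m/s, a = 6 m/s².
v = v₀ + at = 0 + (6)(4.5) = 27.0 m/s
Δx = v₀t + ½at² = 0·4.5 + 0.5·6·4.5² = 60.8 m

Phase 2 (coasting upward): v₀ = 27.0 m/s, a = -9.81 m/s².
v = v₀ + at → t = (0 − 27.0) / -9.81 = 2.75 s
v² = v₀² + 2aΔx → Δx = (0² − 27.0²)/(2·-9.81) = 37.2 m

Phase 3 (free fall): v₀ = 0 m/s, a = -9.81 m/s².
Falls 97.9 m from rest: t = √(2·97.9/9.81) = 4.47 s; v = g·t = 43.8 m/s.
Total time = 4.50 + 2.75 + 4.47 = 11.7 s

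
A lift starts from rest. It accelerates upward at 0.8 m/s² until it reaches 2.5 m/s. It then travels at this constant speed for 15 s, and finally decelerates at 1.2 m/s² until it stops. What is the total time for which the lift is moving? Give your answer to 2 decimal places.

Phase 1 (accelerating): v₀ = 0 m/s, a = 0.8 m/s².
v = v₀ + at → t = (2.5 − 0) / 0.8 = 3.12 s
v² = v₀² + 2aΔx → Δx = (2.5² − 0²)/(2·0.8) = 3.91 m

Phase 2 (constant speed): v₀ = 2.50 m/s, a = 0 m/s².
v = v₀ + at = 2.50 + (0)(15) = 2.50 m/s
Δx = v₀t + ½at² = 2.50·15 + 0.5·0·15² = 37.5 m

Phase 3 (decelerating): v₀ = 2.50 m/s, a = -1.2 m/s².
v = v₀ + at → t = (0 − 2.50) / -1.2 = 2.08 s
v² = v₀² + 2aΔx → Δx = (0² − 2.50²)/(2·-1.2) = 2.60 m
Total time = 3.12 + 15.0 + 2.08 = 20.2 s

20.21 s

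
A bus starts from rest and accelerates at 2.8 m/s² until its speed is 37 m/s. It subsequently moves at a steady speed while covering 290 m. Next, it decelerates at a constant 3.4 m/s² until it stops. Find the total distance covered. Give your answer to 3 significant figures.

736 m

Phase 1 (accelerating): v₀ = 0 m/s, a = 2.8 m/s².
v = v₀ + at → t = (37 − 0) / 2.8 = 13.2 s
v² = v₀² + 2aΔx → Δx = (37² − 0²)/(2·2.8) = 244 m

Phase 2 (constant speed): v₀ = 37.0 m/s, a = 0 m/s².
Constant speed: t = d/v = 290/37.0 = 7.84 s

Phase 3 (decelerating): v₀ = 37.0 m/s, a = -3.4 m/s².
v = v₀ + at → t = (0 − 37.0) / -3.4 = 10.9 s
v² = v₀² + 2aΔx → Δx = (0² − 37.0²)/(2·-3.4) = 201 m
Total distance = 244 + 290 + 201 = 736 m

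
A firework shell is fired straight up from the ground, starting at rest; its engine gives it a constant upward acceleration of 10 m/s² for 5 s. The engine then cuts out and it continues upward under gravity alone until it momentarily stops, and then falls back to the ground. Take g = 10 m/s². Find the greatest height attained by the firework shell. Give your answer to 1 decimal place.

250.0 m

Phase 1 (powered ascent): v₀ = 0 m/s, a = 10 m/s².
v = v₀ + at = 0 + (10)(5) = 50.0 m/s
Δx = v₀t + ½at² = 0·5 + 0.5·10·5² = 125 m

Phase 2 (coasting upward): v₀ = 50.0 m/s, a = -10 m/s².
v = v₀ + at → t = (0 − 50.0) / -10 = 5.00 s
v² = v₀² + 2aΔx → Δx = (0² − 50.0²)/(2·-10) = 125 m
Maximum height = 125 + 125 = 250 m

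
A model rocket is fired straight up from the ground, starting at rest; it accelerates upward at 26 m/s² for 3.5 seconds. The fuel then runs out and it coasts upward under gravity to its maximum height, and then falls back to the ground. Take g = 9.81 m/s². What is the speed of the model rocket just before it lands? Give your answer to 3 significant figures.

107 m/s

Phase 1 (powered ascent): v₀ = 0 m/s, a = 26 m/s².
v = v₀ + at = 0 + (26)(3.5) = 91.0 m/s
Δx = v₀t + ½at² = 0·3.5 + 0.5·26·3.5² = 159 m

Phase 2 (coasting upward): v₀ = 91.0 m/s, a = -9.81 m/s².
v = v₀ + at → t = (0 − 91.0) / -9.81 = 9.28 s
v² = v₀² + 2aΔx → Δx = (0² − 91.0²)/(2·-9.81) = 422 m

Phase 3 (free fall): v₀ = 0 m/s, a = -9.81 m/s².
Falls 581 m from rest: t = √(2·581/9.81) = 10.9 s; v = g·t = 107 m/s.
Impact speed = 107 m/s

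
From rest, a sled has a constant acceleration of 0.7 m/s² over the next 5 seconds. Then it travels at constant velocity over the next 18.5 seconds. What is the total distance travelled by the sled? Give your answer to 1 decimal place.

Phase 1 (accelerating): v₀ = 0 m/s, a = 0.7 m/s².
v = v₀ + at = 0 + (0.7)(5) = 3.50 m/s
Δx = v₀t + ½at² = 0·5 + 0.5·0.7·5² = 8.75 m

Phase 2 (constant speed): v₀ = 3.50 m/s, a = 0 m/s².
v = v₀ + at = 3.50 + (0)(18.5) = 3.50 m/s
Δx = v₀t + ½at² = 3.50·18.5 + 0.5·0·18.5² = 64.8 m
Total distance = 8.75 + 64.8 = 73.5 m

73.5 m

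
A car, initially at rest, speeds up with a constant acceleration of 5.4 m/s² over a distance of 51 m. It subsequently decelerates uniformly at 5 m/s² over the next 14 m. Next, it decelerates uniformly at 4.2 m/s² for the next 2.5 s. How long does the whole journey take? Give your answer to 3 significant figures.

Phase 1 (accelerating): v₀ = 0 m/s, a = 5.4 m/s².
v² = v₀² + 2aΔx = 0² + 2·5.4·51 = 551 → v = 23.5 m/s
t = (v − v₀)/a = (23.5 − 0)/5.4 = 4.35 s

Phase 2 (decelerating): v₀ = 23.5 m/s, a = -5 m/s².
v² = v₀² + 2aΔx = 23.5² + 2·-5·14 = 411 → v = 20.3 m/s
t = (v − v₀)/a = (20.3 − 23.5)/-5 = 0.640 s

Phase 3 (decelerating): v₀ = 20.3 m/s, a = -4.2 m/s².
v = v₀ + at = 20.3 + (-4.2)(2.5) = 9.77 m/s
Δx = v₀t + ½at² = 20.3·2.5 + 0.5·-4.2·2.5² = 37.5 m
Total time = 4.35 + 0.640 + 2.50 = 7.49 s

7.49 s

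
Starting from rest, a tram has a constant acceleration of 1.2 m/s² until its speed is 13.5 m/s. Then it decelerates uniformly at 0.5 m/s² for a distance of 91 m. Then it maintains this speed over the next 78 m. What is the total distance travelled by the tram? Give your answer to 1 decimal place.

244.9 m

Phase 1 (accelerating): v₀ = 0 m/s, a = 1.2 m/s².
v = v₀ + at → t = (13.5 − 0) / 1.2 = 11.2 s
v² = v₀² + 2aΔx → Δx = (13.5² − 0²)/(2·1.2) = 75.9 m

Phase 2 (decelerating): v₀ = 13.5 m/s, a = -0.5 m/s².
v² = v₀² + 2aΔx = 13.5² + 2·-0.5·91 = 91.2 → v = 9.55 m/s
t = (v − v₀)/a = (9.55 − 13.5)/-0.5 = 7.90 s

Phase 3 (constant speed): v₀ = 9.55 m/s, a = 0 m/s².
Constant speed: t = d/v = 78/9.55 = 8.17 s
Total distance = 75.9 + 91.0 + 78.0 = 245 m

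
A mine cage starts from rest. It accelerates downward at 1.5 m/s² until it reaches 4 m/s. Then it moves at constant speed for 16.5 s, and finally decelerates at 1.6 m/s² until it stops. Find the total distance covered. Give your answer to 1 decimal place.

76.3 m

Phase 1 (accelerating): v₀ = 0 m/s, a = 1.5 m/s².
v = v₀ + at → t = (4 − 0) / 1.5 = 2.67 s
v² = v₀² + 2aΔx → Δx = (4² − 0²)/(2·1.5) = 5.33 m

Phase 2 (constant speed): v₀ = 4.00 m/s, a = 0 m/s².
v = v₀ + at = 4.00 + (0)(16.5) = 4.00 m/s
Δx = v₀t + ½at² = 4.00·16.5 + 0.5·0·16.5² = 66.0 m

Phase 3 (decelerating): v₀ = 4.00 m/s, a = -1.6 m/s².
v = v₀ + at → t = (0 − 4.00) / -1.6 = 2.50 s
v² = v₀² + 2aΔx → Δx = (0² − 4.00²)/(2·-1.6) = 5.00 m
Total distance = 5.33 + 66.0 + 5.00 = 76.3 m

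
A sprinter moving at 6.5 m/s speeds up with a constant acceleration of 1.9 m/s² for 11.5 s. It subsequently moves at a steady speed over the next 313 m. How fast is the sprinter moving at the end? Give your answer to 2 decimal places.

28.35 m/s

Phase 1 (accelerating): v₀ = 6.50 m/s, a = 1.9 m/s².
v = v₀ + at = 6.50 + (1.9)(11.5) = 28.3 m/s
Δx = v₀t + ½at² = 6.50·11.5 + 0.5·1.9·11.5² = 200 m

Phase 2 (constant speed): v₀ = 28.3 m/s, a = 0 m/s².
Constant speed: t = d/v = 313/28.3 = 11.0 s
Final speed = 28.3 m/s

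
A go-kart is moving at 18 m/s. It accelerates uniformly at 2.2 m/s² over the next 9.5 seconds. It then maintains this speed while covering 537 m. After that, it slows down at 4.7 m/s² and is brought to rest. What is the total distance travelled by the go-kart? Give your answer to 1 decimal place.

968.3 m

Phase 1 (accelerating): v₀ = 18.0 m/s, a = 2.2 m/s².
v = v₀ + at = 18.0 + (2.2)(9.5) = 38.9 m/s
Δx = v₀t + ½at² = 18.0·9.5 + 0.5·2.2·9.5² = 270 m

Phase 2 (constant speed): v₀ = 38.9 m/s, a = 0 m/s².
Constant speed: t = d/v = 537/38.9 = 13.8 s

Phase 3 (decelerating): v₀ = 38.9 m/s, a = -4.7 m/s².
v = v₀ + at → t = (0 − 38.9) / -4.7 = 8.28 s
v² = v₀² + 2aΔx → Δx = (0² − 38.9²)/(2·-4.7) = 161 m
Total distance = 270 + 537 + 161 = 968 m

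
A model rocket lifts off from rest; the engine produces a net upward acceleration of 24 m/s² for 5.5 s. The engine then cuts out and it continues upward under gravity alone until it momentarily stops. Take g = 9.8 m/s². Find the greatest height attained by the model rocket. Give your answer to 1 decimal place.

1252.0 m

Phase 1 (powered ascent): v₀ = 0 m/s, a = 24 m/s².
v = v₀ + at = 0 + (24)(5.5) = 132 m/s
Δx = v₀t + ½at² = 0·5.5 + 0.5·24·5.5² = 363 m

Phase 2 (coasting upward): v₀ = 132 m/s, a = -9.8 m/s².
v = v₀ + at → t = (0 − 132) / -9.8 = 13.5 s
v² = v₀² + 2aΔx → Δx = (0² − 132²)/(2·-9.8) = 889 m
Maximum height = 363 + 889 = 1250 m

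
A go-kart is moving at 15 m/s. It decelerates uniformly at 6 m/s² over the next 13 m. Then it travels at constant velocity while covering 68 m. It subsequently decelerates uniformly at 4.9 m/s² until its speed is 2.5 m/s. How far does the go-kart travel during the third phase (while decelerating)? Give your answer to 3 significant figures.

6.40 m

Phase 1 (decelerating): v₀ = 15.0 m/s, a = -6 m/s².
v² = v₀² + 2aΔx = 15.0² + 2·-6·13 = 69.0 → v = 8.31 m/s
t = (v − v₀)/a = (8.31 − 15.0)/-6 = 1.12 s

Phase 2 (constant speed): v₀ = 8.31 m/s, a = 0 m/s².
Constant speed: t = d/v = 68/8.31 = 8.19 s

Phase 3 (decelerating): v₀ = 8.31 m/s, a = -4.9 m/s².
v = v₀ + at → t = (2.5 − 8.31) / -4.9 = 1.19 s
v² = v₀² + 2aΔx → Δx = (2.5² − 8.31²)/(2·-4.9) = 6.40 m
Distance in phase 3 = 6.40 m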